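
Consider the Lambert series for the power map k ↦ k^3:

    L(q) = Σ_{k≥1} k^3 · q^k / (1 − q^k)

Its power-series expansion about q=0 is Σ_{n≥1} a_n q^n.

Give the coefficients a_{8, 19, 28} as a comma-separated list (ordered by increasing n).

585, 6860, 25112

n=8: 8·1 4·2 2·4 1·8  f→[512+64+8+1]=585
n=19: 1·19 19·1  f→[1+6859]=6860
[q^28] f(1)=1,f(2)=8,f(4)=64,f(7)=343,f(14)=2744,f(28)=21952 ⇒ 25112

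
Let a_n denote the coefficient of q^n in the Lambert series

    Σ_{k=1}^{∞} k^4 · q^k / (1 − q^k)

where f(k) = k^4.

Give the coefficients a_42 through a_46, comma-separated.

3348388, 3418802, 3997266, 4158518, 4757314

[q^42] f(1)=1,f(2)=16,f(3)=81,f(6)=1296,f(7)=2401,f(14)=38416,f(21)=194481,f(42)=3111696 ⇒ 3348388
q^43  k|43↦f(k): 43:3418801 1:1  a_43=3418802
[q^44] f(44)=3748096,f(22)=234256,f(11)=14641,f(4)=256,f(2)=16,f(1)=1 ⇒ 3997266
d|45:{1,3,5,9,15,45}  Σf=1+81+625+6561+50625+4100625=4158518
[q^46] f(46)=4477456,f(23)=279841,f(2)=16,f(1)=1 ⇒ 4757314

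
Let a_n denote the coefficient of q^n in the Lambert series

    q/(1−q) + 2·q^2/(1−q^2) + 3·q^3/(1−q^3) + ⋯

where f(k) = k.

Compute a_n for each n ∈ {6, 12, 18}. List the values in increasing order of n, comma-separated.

d|6:{6,3,2,1}  Σf=6+3+2+1=12
n=12: 12·1 6·2 4·3 3·4 2·6 1·12  f→[12+6+4+3+2+1]=28
q^18  k|18↦f(k): 18:18 9:9 6:6 3:3 2:2 1:1  a_18=39

12, 28, 39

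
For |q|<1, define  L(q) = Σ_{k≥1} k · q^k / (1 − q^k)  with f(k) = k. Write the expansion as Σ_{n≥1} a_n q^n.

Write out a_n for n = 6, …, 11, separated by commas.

n=6: 6·1 3·2 2·3 1·6  f→[6+3+2+1]=12
[q^7] f(7)=7,f(1)=1 ⇒ 8
d|8:{1,2,4,8}  Σf=1+2+4+8=15
d|9:{1,3,9}  Σf=1+3+9=13
d|10:{10,5,2,1}  Σf=10+5+2+1=18
[q^11] f(11)=11,f(1)=1 ⇒ 12

12, 8, 15, 13, 18, 12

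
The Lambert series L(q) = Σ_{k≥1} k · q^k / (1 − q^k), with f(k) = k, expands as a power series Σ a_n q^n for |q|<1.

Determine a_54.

a_54 = 120

d|54:{1,2,3,6,9,18,27,54}  Σf=1+2+3+6+9+18+27+54=120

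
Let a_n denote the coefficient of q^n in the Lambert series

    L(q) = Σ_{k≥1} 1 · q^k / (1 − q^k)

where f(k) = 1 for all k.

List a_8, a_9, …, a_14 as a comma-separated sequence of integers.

d|8:{1,2,4,8}  Σf=1+1+1+1=4
n=9: 9·1 3·3 1·9  f→[1+1+1]=3
d|10:{1,2,5,10}  Σf=1+1+1+1=4
[q^11] f(11)=1,f(1)=1 ⇒ 2
q^12  k|12↦f(k): 12:1 6:1 4:1 3:1 2:1 1:1  a_12=6
[q^13] f(1)=1,f(13)=1 ⇒ 2
n=14: 14·1 7·2 2·7 1·14  f→[1+1+1+1]=4

4, 3, 4, 2, 6, 2, 4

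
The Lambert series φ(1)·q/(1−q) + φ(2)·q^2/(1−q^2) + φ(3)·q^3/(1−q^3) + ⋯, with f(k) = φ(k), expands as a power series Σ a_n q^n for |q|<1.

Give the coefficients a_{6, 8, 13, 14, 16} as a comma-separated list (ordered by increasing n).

[q^6] φ(1)=1,φ(2)=1,φ(3)=2,φ(6)=2 ⇒ 6
n=8: 8·1 4·2 2·4 1·8  φ→[4+2+1+1]=8
n=13: 13·1 1·13  φ→[12+1]=13
d|14:{1,2,7,14}  Σφ=1+1+6+6=14
n=16: 16·1 8·2 4·4 2·8 1·16  φ→[8+4+2+1+1]=16

6, 8, 13, 14, 16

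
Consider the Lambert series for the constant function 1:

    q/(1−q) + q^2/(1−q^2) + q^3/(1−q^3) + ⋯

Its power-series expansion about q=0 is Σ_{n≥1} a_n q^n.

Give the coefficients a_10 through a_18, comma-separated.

4, 2, 6, 2, 4, 4, 5, 2, 6

q^10  k|10↦f(k): 1:1 2:1 5:1 10:1  a_10=4
d|11:{11,1}  Σf=1+1=2
n=12: 1·12 2·6 3·4 4·3 6·2 12·1  f→[1+1+1+1+1+1]=6
q^13  k|13↦f(k): 13:1 1:1  a_13=2
q^14  k|14↦f(k): 14:1 7:1 2:1 1:1  a_14=4
[q^15] f(15)=1,f(5)=1,f(3)=1,f(1)=1 ⇒ 4
q^16  k|16↦f(k): 16:1 8:1 4:1 2:1 1:1  a_16=5
d|17:{1,17}  Σf=1+1=2
q^18  k|18↦f(k): 18:1 9:1 6:1 3:1 2:1 1:1  a_18=6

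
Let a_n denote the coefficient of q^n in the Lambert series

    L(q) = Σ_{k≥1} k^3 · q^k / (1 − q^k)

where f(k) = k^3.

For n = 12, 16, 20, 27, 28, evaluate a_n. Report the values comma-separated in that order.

d|12:{12,6,4,3,2,1}  Σf=1728+216+64+27+8+1=2044
[q^16] f(1)=1,f(2)=8,f(4)=64,f(8)=512,f(16)=4096 ⇒ 4681
[q^20] f(20)=8000,f(10)=1000,f(5)=125,f(4)=64,f(2)=8,f(1)=1 ⇒ 9198
[q^27] f(27)=19683,f(9)=729,f(3)=27,f(1)=1 ⇒ 20440
q^28  k|28↦f(k): 28:21952 14:2744 7:343 4:64 2:8 1:1  a_28=25112

2044, 4681, 9198, 20440, 25112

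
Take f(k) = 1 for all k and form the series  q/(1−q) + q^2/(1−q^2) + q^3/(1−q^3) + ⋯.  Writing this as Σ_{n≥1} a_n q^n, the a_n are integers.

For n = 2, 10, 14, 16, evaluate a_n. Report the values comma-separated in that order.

2, 4, 4, 5

n=2: 2·1 1·2  f→[1+1]=2
[q^10] f(1)=1,f(2)=1,f(5)=1,f(10)=1 ⇒ 4
q^14  k|14↦f(k): 1:1 2:1 7:1 14:1  a_14=4
n=16: 16·1 8·2 4·4 2·8 1·16  f→[1+1+1+1+1]=5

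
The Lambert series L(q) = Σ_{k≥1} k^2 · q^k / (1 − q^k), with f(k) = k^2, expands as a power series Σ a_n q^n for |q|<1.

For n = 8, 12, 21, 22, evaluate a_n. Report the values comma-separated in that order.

85, 210, 500, 610

[q^8] f(8)=64,f(4)=16,f(2)=4,f(1)=1 ⇒ 85
[q^12] f(1)=1,f(2)=4,f(3)=9,f(4)=16,f(6)=36,f(12)=144 ⇒ 210
q^21  k|21↦f(k): 21:441 7:49 3:9 1:1  a_21=500
d|22:{1,2,11,22}  Σf=1+4+121+484=610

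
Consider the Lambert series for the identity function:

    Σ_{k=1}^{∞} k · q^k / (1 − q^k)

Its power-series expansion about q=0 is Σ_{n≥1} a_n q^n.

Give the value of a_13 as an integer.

a_13 = 14

q^13  k|13↦f(k): 1:1 13:13  a_13=14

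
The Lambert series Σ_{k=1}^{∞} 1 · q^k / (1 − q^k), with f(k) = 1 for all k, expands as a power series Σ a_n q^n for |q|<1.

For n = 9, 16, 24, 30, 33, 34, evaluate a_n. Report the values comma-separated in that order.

3, 5, 8, 8, 4, 4

d|9:{9,3,1}  Σf=1+1+1=3
[q^16] f(16)=1,f(8)=1,f(4)=1,f(2)=1,f(1)=1 ⇒ 5
n=24: 1·24 2·12 3·8 4·6 6·4 8·3 12·2 24·1  f→[1+1+1+1+1+1+1+1]=8
[q^30] f(30)=1,f(15)=1,f(10)=1,f(6)=1,f(5)=1,f(3)=1,f(2)=1,f(1)=1 ⇒ 8
[q^33] f(1)=1,f(3)=1,f(11)=1,f(33)=1 ⇒ 4
q^34  k|34↦f(k): 1:1 2:1 17:1 34:1  a_34=4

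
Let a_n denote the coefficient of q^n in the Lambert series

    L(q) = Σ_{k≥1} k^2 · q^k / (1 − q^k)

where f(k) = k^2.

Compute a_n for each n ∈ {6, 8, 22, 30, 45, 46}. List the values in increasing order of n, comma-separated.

50, 85, 610, 1300, 2366, 2650

n=6: 6·1 3·2 2·3 1·6  f→[36+9+4+1]=50
[q^8] f(8)=64,f(4)=16,f(2)=4,f(1)=1 ⇒ 85
q^22  k|22↦f(k): 22:484 11:121 2:4 1:1  a_22=610
d|30:{1,2,3,5,6,10,15,30}  Σf=1+4+9+25+36+100+225+900=1300
d|45:{1,3,5,9,15,45}  Σf=1+9+25+81+225+2025=2366
n=46: 1·46 2·23 23·2 46·1  f→[1+4+529+2116]=2650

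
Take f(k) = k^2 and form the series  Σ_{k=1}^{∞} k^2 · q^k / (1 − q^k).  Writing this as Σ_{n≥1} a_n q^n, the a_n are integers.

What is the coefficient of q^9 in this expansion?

a_9 = 91

q^9  k|9↦f(k): 9:81 3:9 1:1  a_9=91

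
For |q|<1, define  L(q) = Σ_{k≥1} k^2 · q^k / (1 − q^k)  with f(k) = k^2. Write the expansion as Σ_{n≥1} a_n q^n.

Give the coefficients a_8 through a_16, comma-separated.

q^8  k|8↦f(k): 1:1 2:4 4:16 8:64  a_8=85
[q^9] f(1)=1,f(3)=9,f(9)=81 ⇒ 91
[q^10] f(1)=1,f(2)=4,f(5)=25,f(10)=100 ⇒ 130
n=11: 11·1 1·11  f→[121+1]=122
q^12  k|12↦f(k): 12:144 6:36 4:16 3:9 2:4 1:1  a_12=210
d|13:{13,1}  Σf=169+1=170
[q^14] f(1)=1,f(2)=4,f(7)=49,f(14)=196 ⇒ 250
n=15: 1·15 3·5 5·3 15·1  f→[1+9+25+225]=260
[q^16] f(16)=256,f(8)=64,f(4)=16,f(2)=4,f(1)=1 ⇒ 341

85, 91, 130, 122, 210, 170, 250, 260, 341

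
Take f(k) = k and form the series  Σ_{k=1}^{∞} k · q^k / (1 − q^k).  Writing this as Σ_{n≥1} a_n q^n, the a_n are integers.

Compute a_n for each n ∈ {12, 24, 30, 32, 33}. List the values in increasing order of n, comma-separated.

28, 60, 72, 63, 48

[q^12] f(1)=1,f(2)=2,f(3)=3,f(4)=4,f(6)=6,f(12)=12 ⇒ 28
d|24:{1,2,3,4,6,8,12,24}  Σf=1+2+3+4+6+8+12+24=60
n=30: 30·1 15·2 10·3 6·5 5·6 3·10 2·15 1·30  f→[30+15+10+6+5+3+2+1]=72
d|32:{1,2,4,8,16,32}  Σf=1+2+4+8+16+32=63
n=33: 33·1 11·3 3·11 1·33  f→[33+11+3+1]=48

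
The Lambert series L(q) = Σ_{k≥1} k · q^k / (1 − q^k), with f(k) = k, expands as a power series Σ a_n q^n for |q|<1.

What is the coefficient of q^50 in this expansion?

a_50 = 93

n=50: 50·1 25·2 10·5 5·10 2·25 1·50  f→[50+25+10+5+2+1]=93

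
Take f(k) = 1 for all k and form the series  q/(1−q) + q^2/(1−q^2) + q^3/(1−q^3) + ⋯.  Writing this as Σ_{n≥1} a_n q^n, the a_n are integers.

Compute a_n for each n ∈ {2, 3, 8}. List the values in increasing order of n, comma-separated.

n=2: 1·2 2·1  f→[1+1]=2
d|3:{3,1}  Σf=1+1=2
[q^8] f(1)=1,f(2)=1,f(4)=1,f(8)=1 ⇒ 4

2, 2, 4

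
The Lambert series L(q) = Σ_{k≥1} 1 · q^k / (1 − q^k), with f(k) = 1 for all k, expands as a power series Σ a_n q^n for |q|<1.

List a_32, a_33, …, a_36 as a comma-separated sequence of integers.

n=32: 32·1 16·2 8·4 4·8 2·16 1·32  f→[1+1+1+1+1+1]=6
n=33: 1·33 3·11 11·3 33·1  f→[1+1+1+1]=4
n=34: 34·1 17·2 2·17 1·34  f→[1+1+1+1]=4
q^35  k|35↦f(k): 1:1 5:1 7:1 35:1  a_35=4
q^36  k|36↦f(k): 36:1 18:1 12:1 9:1 6:1 4:1 3:1 2:1 1:1  a_36=9

6, 4, 4, 4, 9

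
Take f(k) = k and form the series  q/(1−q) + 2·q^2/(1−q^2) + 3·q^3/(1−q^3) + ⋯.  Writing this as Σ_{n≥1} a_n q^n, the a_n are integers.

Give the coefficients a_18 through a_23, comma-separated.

39, 20, 42, 32, 36, 24

[q^18] f(1)=1,f(2)=2,f(3)=3,f(6)=6,f(9)=9,f(18)=18 ⇒ 39
q^19  k|19↦f(k): 1:1 19:19  a_19=20
[q^20] f(1)=1,f(2)=2,f(4)=4,f(5)=5,f(10)=10,f(20)=20 ⇒ 42
d|21:{21,7,3,1}  Σf=21+7+3+1=32
n=22: 1·22 2·11 11·2 22·1  f→[1+2+11+22]=36
[q^23] f(23)=23,f(1)=1 ⇒ 24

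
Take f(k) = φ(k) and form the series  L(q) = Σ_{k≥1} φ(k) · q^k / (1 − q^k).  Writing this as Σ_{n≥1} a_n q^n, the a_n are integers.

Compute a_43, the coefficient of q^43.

d|43:{43,1}  Σφ=42+1=43

a_43 = 43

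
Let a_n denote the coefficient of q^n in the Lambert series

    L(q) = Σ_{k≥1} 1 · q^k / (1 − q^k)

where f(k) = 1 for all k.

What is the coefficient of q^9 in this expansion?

q^9  k|9↦f(k): 1:1 3:1 9:1  a_9=3

a_9 = 3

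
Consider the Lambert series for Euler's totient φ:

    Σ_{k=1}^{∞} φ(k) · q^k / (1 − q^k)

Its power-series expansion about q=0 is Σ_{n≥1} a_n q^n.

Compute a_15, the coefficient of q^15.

n=15: 15·1 5·3 3·5 1·15  φ→[8+4+2+1]=15

a_15 = 15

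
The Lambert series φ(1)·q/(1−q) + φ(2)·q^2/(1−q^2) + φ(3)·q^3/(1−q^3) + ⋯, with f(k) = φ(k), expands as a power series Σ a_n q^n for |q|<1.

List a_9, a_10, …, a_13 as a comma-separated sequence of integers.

q^9  k|9↦φ(k): 1:1 3:2 9:6  a_9=9
[q^10] φ(10)=4,φ(5)=4,φ(2)=1,φ(1)=1 ⇒ 10
n=11: 11·1 1·11  φ→[10+1]=11
[q^12] φ(12)=4,φ(6)=2,φ(4)=2,φ(3)=2,φ(2)=1,φ(1)=1 ⇒ 12
d|13:{1,13}  Σφ=1+12=13

9, 10, 11, 12, 13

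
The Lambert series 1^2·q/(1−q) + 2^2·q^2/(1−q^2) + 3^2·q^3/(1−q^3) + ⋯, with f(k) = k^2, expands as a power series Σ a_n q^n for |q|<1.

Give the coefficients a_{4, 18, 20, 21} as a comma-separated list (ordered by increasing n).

[q^4] f(4)=16,f(2)=4,f(1)=1 ⇒ 21
n=18: 1·18 2·9 3·6 6·3 9·2 18·1  f→[1+4+9+36+81+324]=455
[q^20] f(1)=1,f(2)=4,f(4)=16,f(5)=25,f(10)=100,f(20)=400 ⇒ 546
n=21: 21·1 7·3 3·7 1·21  f→[441+49+9+1]=500

21, 455, 546, 500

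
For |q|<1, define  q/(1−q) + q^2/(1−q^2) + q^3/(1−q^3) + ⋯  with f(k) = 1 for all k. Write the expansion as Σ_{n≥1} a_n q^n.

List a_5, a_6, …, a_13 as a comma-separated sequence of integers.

2, 4, 2, 4, 3, 4, 2, 6, 2

[q^5] f(1)=1,f(5)=1 ⇒ 2
d|6:{6,3,2,1}  Σf=1+1+1+1=4
n=7: 1·7 7·1  f→[1+1]=2
d|8:{1,2,4,8}  Σf=1+1+1+1=4
[q^9] f(1)=1,f(3)=1,f(9)=1 ⇒ 3
q^10  k|10↦f(k): 1:1 2:1 5:1 10:1  a_10=4
n=11: 1·11 11·1  f→[1+1]=2
d|12:{12,6,4,3,2,1}  Σf=1+1+1+1+1+1=6
q^13  k|13↦f(k): 13:1 1:1  a_13=2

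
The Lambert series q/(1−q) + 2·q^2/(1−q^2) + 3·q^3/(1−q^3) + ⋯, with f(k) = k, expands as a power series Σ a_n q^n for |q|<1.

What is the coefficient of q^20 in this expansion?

a_20 = 42

n=20: 20·1 10·2 5·4 4·5 2·10 1·20  f→[20+10+5+4+2+1]=42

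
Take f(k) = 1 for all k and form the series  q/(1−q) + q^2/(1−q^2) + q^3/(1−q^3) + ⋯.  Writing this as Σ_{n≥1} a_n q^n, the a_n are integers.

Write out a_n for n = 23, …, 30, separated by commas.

[q^23] f(1)=1,f(23)=1 ⇒ 2
q^24  k|24↦f(k): 24:1 12:1 8:1 6:1 4:1 3:1 2:1 1:1  a_24=8
q^25  k|25↦f(k): 1:1 5:1 25:1  a_25=3
d|26:{26,13,2,1}  Σf=1+1+1+1=4
d|27:{27,9,3,1}  Σf=1+1+1+1=4
n=28: 1·28 2·14 4·7 7·4 14·2 28·1  f→[1+1+1+1+1+1]=6
q^29  k|29↦f(k): 29:1 1:1  a_29=2
n=30: 1·30 2·15 3·10 5·6 6·5 10·3 15·2 30·1  f→[1+1+1+1+1+1+1+1]=8

2, 8, 3, 4, 4, 6, 2, 8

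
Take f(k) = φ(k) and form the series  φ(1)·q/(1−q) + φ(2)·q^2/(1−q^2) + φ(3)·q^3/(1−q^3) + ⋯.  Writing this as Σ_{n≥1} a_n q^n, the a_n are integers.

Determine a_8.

d|8:{8,4,2,1}  Σφ=4+2+1+1=8

a_8 = 8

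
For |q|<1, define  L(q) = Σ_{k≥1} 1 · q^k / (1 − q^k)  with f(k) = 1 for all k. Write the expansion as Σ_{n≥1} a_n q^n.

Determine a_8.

a_8 = 4

[q^8] f(1)=1,f(2)=1,f(4)=1,f(8)=1 ⇒ 4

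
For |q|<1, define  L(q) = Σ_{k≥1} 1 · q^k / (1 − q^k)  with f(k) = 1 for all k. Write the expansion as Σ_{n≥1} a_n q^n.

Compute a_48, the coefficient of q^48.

a_48 = 10

[q^48] f(48)=1,f(24)=1,f(16)=1,f(12)=1,f(8)=1,f(6)=1,f(4)=1,f(3)=1,f(2)=1,f(1)=1 ⇒ 10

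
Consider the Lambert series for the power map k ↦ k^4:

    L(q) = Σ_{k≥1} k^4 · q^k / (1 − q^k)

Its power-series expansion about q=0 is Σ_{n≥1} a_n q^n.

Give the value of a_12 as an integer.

[q^12] f(12)=20736,f(6)=1296,f(4)=256,f(3)=81,f(2)=16,f(1)=1 ⇒ 22386

a_12 = 22386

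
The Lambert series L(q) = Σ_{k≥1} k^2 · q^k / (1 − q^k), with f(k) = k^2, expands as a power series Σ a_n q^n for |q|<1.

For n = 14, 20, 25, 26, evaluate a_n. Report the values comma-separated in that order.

d|14:{14,7,2,1}  Σf=196+49+4+1=250
q^20  k|20↦f(k): 1:1 2:4 4:16 5:25 10:100 20:400  a_20=546
q^25  k|25↦f(k): 25:625 5:25 1:1  a_25=651
[q^26] f(1)=1,f(2)=4,f(13)=169,f(26)=676 ⇒ 850

250, 546, 651, 850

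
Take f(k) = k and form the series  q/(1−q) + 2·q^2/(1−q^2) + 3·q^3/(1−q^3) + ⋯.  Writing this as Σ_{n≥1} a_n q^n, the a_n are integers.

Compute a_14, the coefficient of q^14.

a_14 = 24

d|14:{14,7,2,1}  Σf=14+7+2+1=24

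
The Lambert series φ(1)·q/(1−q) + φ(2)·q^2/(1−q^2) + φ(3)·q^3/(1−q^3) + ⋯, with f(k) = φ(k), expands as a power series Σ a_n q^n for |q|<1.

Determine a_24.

q^24  k|24↦φ(k): 24:8 12:4 8:4 6:2 4:2 3:2 2:1 1:1  a_24=24

a_24 = 24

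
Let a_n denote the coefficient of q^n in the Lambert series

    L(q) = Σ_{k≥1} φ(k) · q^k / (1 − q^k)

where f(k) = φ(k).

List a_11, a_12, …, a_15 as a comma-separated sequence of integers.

d|11:{1,11}  Σφ=1+10=11
n=12: 12·1 6·2 4·3 3·4 2·6 1·12  φ→[4+2+2+2+1+1]=12
d|13:{1,13}  Σφ=1+12=13
q^14  k|14↦φ(k): 14:6 7:6 2:1 1:1  a_14=14
q^15  k|15↦φ(k): 15:8 5:4 3:2 1:1  a_15=15

11, 12, 13, 14, 15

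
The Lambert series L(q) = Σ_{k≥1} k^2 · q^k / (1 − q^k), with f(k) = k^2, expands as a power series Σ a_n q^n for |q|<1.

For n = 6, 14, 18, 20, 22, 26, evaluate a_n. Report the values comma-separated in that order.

50, 250, 455, 546, 610, 850

q^6  k|6↦f(k): 1:1 2:4 3:9 6:36  a_6=50
n=14: 14·1 7·2 2·7 1·14  f→[196+49+4+1]=250
d|18:{1,2,3,6,9,18}  Σf=1+4+9+36+81+324=455
d|20:{20,10,5,4,2,1}  Σf=400+100+25+16+4+1=546
n=22: 1·22 2·11 11·2 22·1  f→[1+4+121+484]=610
[q^26] f(1)=1,f(2)=4,f(13)=169,f(26)=676 ⇒ 850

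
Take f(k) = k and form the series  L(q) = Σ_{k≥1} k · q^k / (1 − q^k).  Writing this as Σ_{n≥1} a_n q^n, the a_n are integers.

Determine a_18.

[q^18] f(18)=18,f(9)=9,f(6)=6,f(3)=3,f(2)=2,f(1)=1 ⇒ 39

a_18 = 39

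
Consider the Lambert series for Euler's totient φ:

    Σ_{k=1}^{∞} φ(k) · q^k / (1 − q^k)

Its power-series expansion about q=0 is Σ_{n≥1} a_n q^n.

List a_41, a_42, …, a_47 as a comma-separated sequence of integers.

d|41:{41,1}  Σφ=40+1=41
[q^42] φ(42)=12,φ(21)=12,φ(14)=6,φ(7)=6,φ(6)=2,φ(3)=2,φ(2)=1,φ(1)=1 ⇒ 42
[q^43] φ(43)=42,φ(1)=1 ⇒ 43
[q^44] φ(1)=1,φ(2)=1,φ(4)=2,φ(11)=10,φ(22)=10,φ(44)=20 ⇒ 44
q^45  k|45↦φ(k): 1:1 3:2 5:4 9:6 15:8 45:24  a_45=45
d|46:{1,2,23,46}  Σφ=1+1+22+22=46
[q^47] φ(47)=46,φ(1)=1 ⇒ 47

41, 42, 43, 44, 45, 46, 47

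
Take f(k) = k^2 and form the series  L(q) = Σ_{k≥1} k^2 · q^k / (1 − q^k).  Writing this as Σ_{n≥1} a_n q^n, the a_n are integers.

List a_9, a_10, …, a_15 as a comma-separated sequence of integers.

d|9:{1,3,9}  Σf=1+9+81=91
n=10: 10·1 5·2 2·5 1·10  f→[100+25+4+1]=130
n=11: 1·11 11·1  f→[1+121]=122
n=12: 12·1 6·2 4·3 3·4 2·6 1·12  f→[144+36+16+9+4+1]=210
d|13:{1,13}  Σf=1+169=170
[q^14] f(1)=1,f(2)=4,f(7)=49,f(14)=196 ⇒ 250
n=15: 15·1 5·3 3·5 1·15  f→[225+25+9+1]=260

91, 130, 122, 210, 170, 250, 260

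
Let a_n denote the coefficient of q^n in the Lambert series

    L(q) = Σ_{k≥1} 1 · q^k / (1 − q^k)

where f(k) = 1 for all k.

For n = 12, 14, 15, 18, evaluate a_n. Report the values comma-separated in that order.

n=12: 1·12 2·6 3·4 4·3 6·2 12·1  f→[1+1+1+1+1+1]=6
d|14:{1,2,7,14}  Σf=1+1+1+1=4
d|15:{15,5,3,1}  Σf=1+1+1+1=4
n=18: 18·1 9·2 6·3 3·6 2·9 1·18  f→[1+1+1+1+1+1]=6

6, 4, 4, 6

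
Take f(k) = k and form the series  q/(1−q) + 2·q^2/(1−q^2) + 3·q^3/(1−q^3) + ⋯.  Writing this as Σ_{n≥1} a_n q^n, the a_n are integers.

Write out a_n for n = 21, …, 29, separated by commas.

q^21  k|21↦f(k): 21:21 7:7 3:3 1:1  a_21=32
n=22: 1·22 2·11 11·2 22·1  f→[1+2+11+22]=36
[q^23] f(1)=1,f(23)=23 ⇒ 24
d|24:{1,2,3,4,6,8,12,24}  Σf=1+2+3+4+6+8+12+24=60
n=25: 25·1 5·5 1·25  f→[25+5+1]=31
n=26: 1·26 2·13 13·2 26·1  f→[1+2+13+26]=42
d|27:{1,3,9,27}  Σf=1+3+9+27=40
q^28  k|28↦f(k): 1:1 2:2 4:4 7:7 14:14 28:28  a_28=56
d|29:{1,29}  Σf=1+29=30

32, 36, 24, 60, 31, 42, 40, 56, 30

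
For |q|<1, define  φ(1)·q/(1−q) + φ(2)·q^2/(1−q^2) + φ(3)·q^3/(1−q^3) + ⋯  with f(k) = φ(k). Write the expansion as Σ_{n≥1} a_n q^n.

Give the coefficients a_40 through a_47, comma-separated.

[q^40] φ(40)=16,φ(20)=8,φ(10)=4,φ(8)=4,φ(5)=4,φ(4)=2,φ(2)=1,φ(1)=1 ⇒ 40
[q^41] φ(41)=40,φ(1)=1 ⇒ 41
[q^42] φ(42)=12,φ(21)=12,φ(14)=6,φ(7)=6,φ(6)=2,φ(3)=2,φ(2)=1,φ(1)=1 ⇒ 42
[q^43] φ(43)=42,φ(1)=1 ⇒ 43
n=44: 44·1 22·2 11·4 4·11 2·22 1·44  φ→[20+10+10+2+1+1]=44
d|45:{1,3,5,9,15,45}  Σφ=1+2+4+6+8+24=45
[q^46] φ(1)=1,φ(2)=1,φ(23)=22,φ(46)=22 ⇒ 46
[q^47] φ(47)=46,φ(1)=1 ⇒ 47

40, 41, 42, 43, 44, 45, 46, 47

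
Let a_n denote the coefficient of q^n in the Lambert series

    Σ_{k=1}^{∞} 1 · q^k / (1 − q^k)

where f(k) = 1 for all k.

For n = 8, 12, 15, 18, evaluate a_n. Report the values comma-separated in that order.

q^8  k|8↦f(k): 8:1 4:1 2:1 1:1  a_8=4
n=12: 12·1 6·2 4·3 3·4 2·6 1·12  f→[1+1+1+1+1+1]=6
q^15  k|15↦f(k): 1:1 3:1 5:1 15:1  a_15=4
d|18:{18,9,6,3,2,1}  Σf=1+1+1+1+1+1=6

4, 6, 4, 6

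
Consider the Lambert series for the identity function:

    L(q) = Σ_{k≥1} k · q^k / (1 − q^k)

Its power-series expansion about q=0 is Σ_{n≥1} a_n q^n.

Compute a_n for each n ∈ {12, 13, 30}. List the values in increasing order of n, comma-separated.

[q^12] f(1)=1,f(2)=2,f(3)=3,f(4)=4,f(6)=6,f(12)=12 ⇒ 28
d|13:{13,1}  Σf=13+1=14
n=30: 30·1 15·2 10·3 6·5 5·6 3·10 2·15 1·30  f→[30+15+10+6+5+3+2+1]=72

28, 14, 72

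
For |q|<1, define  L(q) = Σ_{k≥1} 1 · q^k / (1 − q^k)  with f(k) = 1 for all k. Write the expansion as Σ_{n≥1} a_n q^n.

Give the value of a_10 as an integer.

a_10 = 4

n=10: 1·10 2·5 5·2 10·1  f→[1+1+1+1]=4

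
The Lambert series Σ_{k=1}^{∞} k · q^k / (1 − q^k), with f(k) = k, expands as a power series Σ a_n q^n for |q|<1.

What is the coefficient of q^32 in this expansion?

a_32 = 63

n=32: 32·1 16·2 8·4 4·8 2·16 1·32  f→[32+16+8+4+2+1]=63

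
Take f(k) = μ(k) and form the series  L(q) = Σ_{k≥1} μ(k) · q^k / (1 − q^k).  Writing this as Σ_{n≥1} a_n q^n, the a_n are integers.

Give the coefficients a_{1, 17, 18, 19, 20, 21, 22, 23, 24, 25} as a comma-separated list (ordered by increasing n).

1, 0, 0, 0, 0, 0, 0, 0, 0, 0

q^1  k|1↦μ(k): 1:1  a_1=1
n=17: 1·17 17·1  μ→[1+(-1)]=0
q^18  k|18↦μ(k): 1:1 2:-1 3:-1 6:1 9:0 18:0  a_18=0
n=19: 1·19 19·1  μ→[1+(-1)]=0
q^20  k|20↦μ(k): 1:1 2:-1 4:0 5:-1 10:1 20:0  a_20=0
[q^21] μ(1)=1,μ(3)=-1,μ(7)=-1,μ(21)=1 ⇒ 0
[q^22] μ(22)=1,μ(11)=-1,μ(2)=-1,μ(1)=1 ⇒ 0
d|23:{23,1}  Σμ=(-1)+1=0
n=24: 24·1 12·2 8·3 6·4 4·6 3·8 2·12 1·24  μ→[0+0+0+1+0+(-1)+(-1)+1]=0
n=25: 25·1 5·5 1·25  μ→[0+(-1)+1]=0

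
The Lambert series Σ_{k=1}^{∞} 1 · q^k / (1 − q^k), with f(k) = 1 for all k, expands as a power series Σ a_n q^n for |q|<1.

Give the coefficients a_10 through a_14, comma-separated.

4, 2, 6, 2, 4

q^10  k|10↦f(k): 10:1 5:1 2:1 1:1  a_10=4
d|11:{1,11}  Σf=1+1=2
n=12: 12·1 6·2 4·3 3·4 2·6 1·12  f→[1+1+1+1+1+1]=6
n=13: 1·13 13·1  f→[1+1]=2
d|14:{1,2,7,14}  Σf=1+1+1+1=4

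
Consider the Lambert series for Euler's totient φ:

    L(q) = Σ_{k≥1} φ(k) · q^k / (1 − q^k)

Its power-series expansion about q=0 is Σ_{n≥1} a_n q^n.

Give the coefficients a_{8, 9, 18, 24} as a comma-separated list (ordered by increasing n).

q^8  k|8↦φ(k): 8:4 4:2 2:1 1:1  a_8=8
q^9  k|9↦φ(k): 9:6 3:2 1:1  a_9=9
d|18:{18,9,6,3,2,1}  Σφ=6+6+2+2+1+1=18
q^24  k|24↦φ(k): 24:8 12:4 8:4 6:2 4:2 3:2 2:1 1:1  a_24=24

8, 9, 18, 24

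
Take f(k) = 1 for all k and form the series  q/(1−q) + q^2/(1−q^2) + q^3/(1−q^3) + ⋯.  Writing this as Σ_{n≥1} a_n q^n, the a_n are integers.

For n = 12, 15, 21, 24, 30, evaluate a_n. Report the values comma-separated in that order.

6, 4, 4, 8, 8

q^12  k|12↦f(k): 12:1 6:1 4:1 3:1 2:1 1:1  a_12=6
[q^15] f(1)=1,f(3)=1,f(5)=1,f(15)=1 ⇒ 4
[q^21] f(21)=1,f(7)=1,f(3)=1,f(1)=1 ⇒ 4
q^24  k|24↦f(k): 1:1 2:1 3:1 4:1 6:1 8:1 12:1 24:1  a_24=8
d|30:{1,2,3,5,6,10,15,30}  Σf=1+1+1+1+1+1+1+1=8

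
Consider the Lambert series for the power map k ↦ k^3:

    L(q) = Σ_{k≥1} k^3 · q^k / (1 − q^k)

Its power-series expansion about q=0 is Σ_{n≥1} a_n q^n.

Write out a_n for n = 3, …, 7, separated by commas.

28, 73, 126, 252, 344

[q^3] f(3)=27,f(1)=1 ⇒ 28
q^4  k|4↦f(k): 4:64 2:8 1:1  a_4=73
n=5: 5·1 1·5  f→[125+1]=126
n=6: 1·6 2·3 3·2 6·1  f→[1+8+27+216]=252
n=7: 1·7 7·1  f→[1+343]=344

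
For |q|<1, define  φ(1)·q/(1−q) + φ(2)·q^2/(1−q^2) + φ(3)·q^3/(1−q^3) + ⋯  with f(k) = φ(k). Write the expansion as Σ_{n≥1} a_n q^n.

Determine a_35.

[q^35] φ(1)=1,φ(5)=4,φ(7)=6,φ(35)=24 ⇒ 35

a_35 = 35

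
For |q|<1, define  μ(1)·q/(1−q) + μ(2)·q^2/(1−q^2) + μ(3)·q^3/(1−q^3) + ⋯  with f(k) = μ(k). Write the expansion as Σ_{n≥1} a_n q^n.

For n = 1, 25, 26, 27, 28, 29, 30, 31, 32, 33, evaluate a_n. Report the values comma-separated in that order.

q^1  k|1↦μ(k): 1:1  a_1=1
q^25  k|25↦μ(k): 25:0 5:-1 1:1  a_25=0
n=26: 26·1 13·2 2·13 1·26  μ→[1+(-1)+(-1)+1]=0
n=27: 1·27 3·9 9·3 27·1  μ→[1+(-1)+0+0]=0
n=28: 28·1 14·2 7·4 4·7 2·14 1·28  μ→[0+1+(-1)+0+(-1)+1]=0
d|29:{29,1}  Σμ=(-1)+1=0
[q^30] μ(30)=-1,μ(15)=1,μ(10)=1,μ(6)=1,μ(5)=-1,μ(3)=-1,μ(2)=-1,μ(1)=1 ⇒ 0
q^31  k|31↦μ(k): 31:-1 1:1  a_31=0
n=32: 32·1 16·2 8·4 4·8 2·16 1·32  μ→[0+0+0+0+(-1)+1]=0
d|33:{33,11,3,1}  Σμ=1+(-1)+(-1)+1=0

1, 0, 0, 0, 0, 0, 0, 0, 0, 0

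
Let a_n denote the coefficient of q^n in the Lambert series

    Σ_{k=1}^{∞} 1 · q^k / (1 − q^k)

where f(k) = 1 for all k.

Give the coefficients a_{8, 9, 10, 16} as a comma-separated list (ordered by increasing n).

4, 3, 4, 5

q^8  k|8↦f(k): 1:1 2:1 4:1 8:1  a_8=4
n=9: 1·9 3·3 9·1  f→[1+1+1]=3
[q^10] f(1)=1,f(2)=1,f(5)=1,f(10)=1 ⇒ 4
q^16  k|16↦f(k): 16:1 8:1 4:1 2:1 1:1  a_16=5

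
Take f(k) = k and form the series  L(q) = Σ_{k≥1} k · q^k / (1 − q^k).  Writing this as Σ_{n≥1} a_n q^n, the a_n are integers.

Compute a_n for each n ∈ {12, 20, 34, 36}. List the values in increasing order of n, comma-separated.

d|12:{12,6,4,3,2,1}  Σf=12+6+4+3+2+1=28
q^20  k|20↦f(k): 20:20 10:10 5:5 4:4 2:2 1:1  a_20=42
q^34  k|34↦f(k): 1:1 2:2 17:17 34:34  a_34=54
n=36: 1·36 2·18 3·12 4·9 6·6 9·4 12·3 18·2 36·1  f→[1+2+3+4+6+9+12+18+36]=91

28, 42, 54, 91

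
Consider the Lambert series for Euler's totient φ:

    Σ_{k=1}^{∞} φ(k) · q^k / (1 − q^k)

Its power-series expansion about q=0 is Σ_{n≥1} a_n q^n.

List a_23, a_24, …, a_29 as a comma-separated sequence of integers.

[q^23] φ(1)=1,φ(23)=22 ⇒ 23
d|24:{1,2,3,4,6,8,12,24}  Σφ=1+1+2+2+2+4+4+8=24
q^25  k|25↦φ(k): 25:20 5:4 1:1  a_25=25
d|26:{1,2,13,26}  Σφ=1+1+12+12=26
q^27  k|27↦φ(k): 27:18 9:6 3:2 1:1  a_27=27
q^28  k|28↦φ(k): 28:12 14:6 7:6 4:2 2:1 1:1  a_28=28
d|29:{1,29}  Σφ=1+28=29

23, 24, 25, 26, 27, 28, 29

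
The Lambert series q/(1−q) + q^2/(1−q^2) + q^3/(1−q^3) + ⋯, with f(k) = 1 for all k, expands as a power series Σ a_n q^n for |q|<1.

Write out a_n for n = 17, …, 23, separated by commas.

d|17:{17,1}  Σf=1+1=2
[q^18] f(1)=1,f(2)=1,f(3)=1,f(6)=1,f(9)=1,f(18)=1 ⇒ 6
q^19  k|19↦f(k): 1:1 19:1  a_19=2
[q^20] f(20)=1,f(10)=1,f(5)=1,f(4)=1,f(2)=1,f(1)=1 ⇒ 6
n=21: 21·1 7·3 3·7 1·21  f→[1+1+1+1]=4
d|22:{1,2,11,22}  Σf=1+1+1+1=4
q^23  k|23↦f(k): 23:1 1:1  a_23=2

2, 6, 2, 6, 4, 4, 2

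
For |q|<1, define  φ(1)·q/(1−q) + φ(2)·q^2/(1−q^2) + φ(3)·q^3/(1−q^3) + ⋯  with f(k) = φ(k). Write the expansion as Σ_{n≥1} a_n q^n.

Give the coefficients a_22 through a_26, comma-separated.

q^22  k|22↦φ(k): 22:10 11:10 2:1 1:1  a_22=22
[q^23] φ(1)=1,φ(23)=22 ⇒ 23
d|24:{1,2,3,4,6,8,12,24}  Σφ=1+1+2+2+2+4+4+8=24
n=25: 25·1 5·5 1·25  φ→[20+4+1]=25
[q^26] φ(1)=1,φ(2)=1,φ(13)=12,φ(26)=12 ⇒ 26

22, 23, 24, 25, 26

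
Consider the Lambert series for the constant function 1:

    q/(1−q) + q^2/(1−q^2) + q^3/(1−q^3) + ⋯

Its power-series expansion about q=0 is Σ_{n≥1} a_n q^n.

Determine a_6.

a_6 = 4

n=6: 6·1 3·2 2·3 1·6  f→[1+1+1+1]=4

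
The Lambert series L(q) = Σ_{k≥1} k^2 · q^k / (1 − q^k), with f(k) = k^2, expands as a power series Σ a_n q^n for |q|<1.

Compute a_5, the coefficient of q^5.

q^5  k|5↦f(k): 5:25 1:1  a_5=26

a_5 = 26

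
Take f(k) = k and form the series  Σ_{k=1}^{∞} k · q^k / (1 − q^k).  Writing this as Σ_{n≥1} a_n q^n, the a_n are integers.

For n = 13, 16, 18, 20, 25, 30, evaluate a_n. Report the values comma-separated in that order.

14, 31, 39, 42, 31, 72

n=13: 1·13 13·1  f→[1+13]=14
d|16:{1,2,4,8,16}  Σf=1+2+4+8+16=31
n=18: 1·18 2·9 3·6 6·3 9·2 18·1  f→[1+2+3+6+9+18]=39
n=20: 20·1 10·2 5·4 4·5 2·10 1·20  f→[20+10+5+4+2+1]=42
[q^25] f(1)=1,f(5)=5,f(25)=25 ⇒ 31
[q^30] f(1)=1,f(2)=2,f(3)=3,f(5)=5,f(6)=6,f(10)=10,f(15)=15,f(30)=30 ⇒ 72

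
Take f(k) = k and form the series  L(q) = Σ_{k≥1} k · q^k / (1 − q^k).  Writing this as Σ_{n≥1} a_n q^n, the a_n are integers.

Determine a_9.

a_9 = 13

[q^9] f(9)=9,f(3)=3,f(1)=1 ⇒ 13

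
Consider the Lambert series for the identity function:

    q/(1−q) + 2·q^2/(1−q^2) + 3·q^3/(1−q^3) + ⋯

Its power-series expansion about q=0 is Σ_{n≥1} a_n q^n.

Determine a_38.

n=38: 1·38 2·19 19·2 38·1  f→[1+2+19+38]=60

a_38 = 60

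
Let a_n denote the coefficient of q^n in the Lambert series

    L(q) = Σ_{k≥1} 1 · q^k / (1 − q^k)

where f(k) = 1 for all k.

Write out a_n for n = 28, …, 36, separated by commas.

[q^28] f(1)=1,f(2)=1,f(4)=1,f(7)=1,f(14)=1,f(28)=1 ⇒ 6
[q^29] f(1)=1,f(29)=1 ⇒ 2
q^30  k|30↦f(k): 30:1 15:1 10:1 6:1 5:1 3:1 2:1 1:1  a_30=8
n=31: 1·31 31·1  f→[1+1]=2
n=32: 1·32 2·16 4·8 8·4 16·2 32·1  f→[1+1+1+1+1+1]=6
[q^33] f(1)=1,f(3)=1,f(11)=1,f(33)=1 ⇒ 4
n=34: 1·34 2·17 17·2 34·1  f→[1+1+1+1]=4
n=35: 35·1 7·5 5·7 1·35  f→[1+1+1+1]=4
n=36: 36·1 18·2 12·3 9·4 6·6 4·9 3·12 2·18 1·36  f→[1+1+1+1+1+1+1+1+1]=9

6, 2, 8, 2, 6, 4, 4, 4, 9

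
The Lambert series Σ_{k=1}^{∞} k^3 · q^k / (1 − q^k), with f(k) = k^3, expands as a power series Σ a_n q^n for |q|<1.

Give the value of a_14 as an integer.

n=14: 14·1 7·2 2·7 1·14  f→[2744+343+8+1]=3096

a_14 = 3096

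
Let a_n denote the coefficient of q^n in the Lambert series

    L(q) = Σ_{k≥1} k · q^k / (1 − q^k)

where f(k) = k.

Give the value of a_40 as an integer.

d|40:{40,20,10,8,5,4,2,1}  Σf=40+20+10+8+5+4+2+1=90

a_40 = 90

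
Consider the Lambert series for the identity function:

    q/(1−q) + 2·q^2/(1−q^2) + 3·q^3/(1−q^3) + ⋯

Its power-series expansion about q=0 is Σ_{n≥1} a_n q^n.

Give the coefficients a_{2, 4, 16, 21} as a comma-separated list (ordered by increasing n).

3, 7, 31, 32

[q^2] f(1)=1,f(2)=2 ⇒ 3
q^4  k|4↦f(k): 4:4 2:2 1:1  a_4=7
n=16: 16·1 8·2 4·4 2·8 1·16  f→[16+8+4+2+1]=31
d|21:{21,7,3,1}  Σf=21+7+3+1=32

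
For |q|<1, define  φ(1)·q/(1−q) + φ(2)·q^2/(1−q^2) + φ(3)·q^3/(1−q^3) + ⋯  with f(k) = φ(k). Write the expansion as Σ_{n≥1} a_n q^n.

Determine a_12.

q^12  k|12↦φ(k): 12:4 6:2 4:2 3:2 2:1 1:1  a_12=12

a_12 = 12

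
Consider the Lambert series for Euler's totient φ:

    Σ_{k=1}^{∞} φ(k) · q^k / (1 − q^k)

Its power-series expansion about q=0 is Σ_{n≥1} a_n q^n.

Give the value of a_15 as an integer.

n=15: 15·1 5·3 3·5 1·15  φ→[8+4+2+1]=15

a_15 = 15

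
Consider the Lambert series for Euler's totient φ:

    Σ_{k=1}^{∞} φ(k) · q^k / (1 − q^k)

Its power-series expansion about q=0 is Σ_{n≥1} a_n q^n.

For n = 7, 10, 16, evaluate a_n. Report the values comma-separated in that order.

q^7  k|7↦φ(k): 7:6 1:1  a_7=7
d|10:{10,5,2,1}  Σφ=4+4+1+1=10
d|16:{1,2,4,8,16}  Σφ=1+1+2+4+8=16

7, 10, 16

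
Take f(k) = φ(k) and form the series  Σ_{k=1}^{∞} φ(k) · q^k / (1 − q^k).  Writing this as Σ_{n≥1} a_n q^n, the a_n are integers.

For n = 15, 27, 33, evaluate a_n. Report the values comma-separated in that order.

n=15: 15·1 5·3 3·5 1·15  φ→[8+4+2+1]=15
d|27:{1,3,9,27}  Σφ=1+2+6+18=27
[q^33] φ(33)=20,φ(11)=10,φ(3)=2,φ(1)=1 ⇒ 33

15, 27, 33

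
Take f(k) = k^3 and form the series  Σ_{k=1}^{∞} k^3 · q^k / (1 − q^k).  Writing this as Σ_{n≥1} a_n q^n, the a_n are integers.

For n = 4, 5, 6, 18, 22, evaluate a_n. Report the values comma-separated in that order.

73, 126, 252, 6813, 11988

n=4: 4·1 2·2 1·4  f→[64+8+1]=73
n=5: 5·1 1·5  f→[125+1]=126
n=6: 6·1 3·2 2·3 1·6  f→[216+27+8+1]=252
n=18: 18·1 9·2 6·3 3·6 2·9 1·18  f→[5832+729+216+27+8+1]=6813
q^22  k|22↦f(k): 1:1 2:8 11:1331 22:10648  a_22=11988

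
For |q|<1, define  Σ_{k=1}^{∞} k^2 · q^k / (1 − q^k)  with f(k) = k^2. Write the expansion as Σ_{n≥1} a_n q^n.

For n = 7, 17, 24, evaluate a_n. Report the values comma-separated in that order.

50, 290, 850

n=7: 7·1 1·7  f→[49+1]=50
d|17:{17,1}  Σf=289+1=290
[q^24] f(24)=576,f(12)=144,f(8)=64,f(6)=36,f(4)=16,f(3)=9,f(2)=4,f(1)=1 ⇒ 850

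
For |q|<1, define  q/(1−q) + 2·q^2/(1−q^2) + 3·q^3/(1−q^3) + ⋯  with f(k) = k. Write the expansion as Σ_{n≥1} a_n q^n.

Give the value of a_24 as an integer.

[q^24] f(1)=1,f(2)=2,f(3)=3,f(4)=4,f(6)=6,f(8)=8,f(12)=12,f(24)=24 ⇒ 60

a_24 = 60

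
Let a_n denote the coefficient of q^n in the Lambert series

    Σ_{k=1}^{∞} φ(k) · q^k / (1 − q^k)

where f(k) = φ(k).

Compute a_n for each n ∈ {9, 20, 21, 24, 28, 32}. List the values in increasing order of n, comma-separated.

d|9:{1,3,9}  Σφ=1+2+6=9
d|20:{1,2,4,5,10,20}  Σφ=1+1+2+4+4+8=20
[q^21] φ(1)=1,φ(3)=2,φ(7)=6,φ(21)=12 ⇒ 21
[q^24] φ(1)=1,φ(2)=1,φ(3)=2,φ(4)=2,φ(6)=2,φ(8)=4,φ(12)=4,φ(24)=8 ⇒ 24
[q^28] φ(28)=12,φ(14)=6,φ(7)=6,φ(4)=2,φ(2)=1,φ(1)=1 ⇒ 28
n=32: 1·32 2·16 4·8 8·4 16·2 32·1  φ→[1+1+2+4+8+16]=32

9, 20, 21, 24, 28, 32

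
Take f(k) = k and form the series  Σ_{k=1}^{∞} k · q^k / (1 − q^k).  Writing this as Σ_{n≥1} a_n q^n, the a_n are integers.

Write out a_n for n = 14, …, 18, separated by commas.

q^14  k|14↦f(k): 14:14 7:7 2:2 1:1  a_14=24
[q^15] f(1)=1,f(3)=3,f(5)=5,f(15)=15 ⇒ 24
q^16  k|16↦f(k): 1:1 2:2 4:4 8:8 16:16  a_16=31
q^17  k|17↦f(k): 1:1 17:17  a_17=18
[q^18] f(18)=18,f(9)=9,f(6)=6,f(3)=3,f(2)=2,f(1)=1 ⇒ 39

24, 24, 31, 18, 39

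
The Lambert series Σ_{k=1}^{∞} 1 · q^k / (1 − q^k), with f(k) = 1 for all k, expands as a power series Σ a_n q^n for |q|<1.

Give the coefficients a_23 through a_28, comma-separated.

2, 8, 3, 4, 4, 6

q^23  k|23↦f(k): 23:1 1:1  a_23=2
d|24:{1,2,3,4,6,8,12,24}  Σf=1+1+1+1+1+1+1+1=8
d|25:{25,5,1}  Σf=1+1+1=3
d|26:{26,13,2,1}  Σf=1+1+1+1=4
n=27: 1·27 3·9 9·3 27·1  f→[1+1+1+1]=4
d|28:{1,2,4,7,14,28}  Σf=1+1+1+1+1+1=6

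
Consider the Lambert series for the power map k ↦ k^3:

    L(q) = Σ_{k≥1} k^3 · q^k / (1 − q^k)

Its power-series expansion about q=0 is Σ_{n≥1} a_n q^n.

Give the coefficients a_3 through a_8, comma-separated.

q^3  k|3↦f(k): 3:27 1:1  a_3=28
d|4:{4,2,1}  Σf=64+8+1=73
[q^5] f(1)=1,f(5)=125 ⇒ 126
[q^6] f(6)=216,f(3)=27,f(2)=8,f(1)=1 ⇒ 252
d|7:{1,7}  Σf=1+343=344
n=8: 8·1 4·2 2·4 1·8  f→[512+64+8+1]=585

28, 73, 126, 252, 344, 585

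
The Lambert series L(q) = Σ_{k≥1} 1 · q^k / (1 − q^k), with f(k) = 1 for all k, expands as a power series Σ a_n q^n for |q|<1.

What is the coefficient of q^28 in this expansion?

a_28 = 6

q^28  k|28↦f(k): 28:1 14:1 7:1 4:1 2:1 1:1  a_28=6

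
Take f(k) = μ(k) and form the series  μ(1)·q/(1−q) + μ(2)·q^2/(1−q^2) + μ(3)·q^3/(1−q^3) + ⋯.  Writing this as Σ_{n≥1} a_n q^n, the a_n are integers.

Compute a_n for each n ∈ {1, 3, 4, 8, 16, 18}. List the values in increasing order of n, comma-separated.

1, 0, 0, 0, 0, 0

[q^1] μ(1)=1 ⇒ 1
n=3: 1·3 3·1  μ→[1+(-1)]=0
n=4: 1·4 2·2 4·1  μ→[1+(-1)+0]=0
q^8  k|8↦μ(k): 1:1 2:-1 4:0 8:0  a_8=0
n=16: 1·16 2·8 4·4 8·2 16·1  μ→[1+(-1)+0+0+0]=0
n=18: 1·18 2·9 3·6 6·3 9·2 18·1  μ→[1+(-1)+(-1)+1+0+0]=0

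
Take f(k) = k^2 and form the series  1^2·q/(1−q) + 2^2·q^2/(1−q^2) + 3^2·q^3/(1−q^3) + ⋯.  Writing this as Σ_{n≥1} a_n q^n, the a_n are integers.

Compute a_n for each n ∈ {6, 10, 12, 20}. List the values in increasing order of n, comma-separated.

d|6:{6,3,2,1}  Σf=36+9+4+1=50
d|10:{10,5,2,1}  Σf=100+25+4+1=130
d|12:{1,2,3,4,6,12}  Σf=1+4+9+16+36+144=210
q^20  k|20↦f(k): 20:400 10:100 5:25 4:16 2:4 1:1  a_20=546

50, 130, 210, 546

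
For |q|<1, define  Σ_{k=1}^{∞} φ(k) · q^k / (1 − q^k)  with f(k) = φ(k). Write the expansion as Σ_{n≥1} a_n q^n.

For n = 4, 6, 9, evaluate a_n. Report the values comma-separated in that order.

[q^4] φ(4)=2,φ(2)=1,φ(1)=1 ⇒ 4
q^6  k|6↦φ(k): 6:2 3:2 2:1 1:1  a_6=6
[q^9] φ(1)=1,φ(3)=2,φ(9)=6 ⇒ 9

4, 6, 9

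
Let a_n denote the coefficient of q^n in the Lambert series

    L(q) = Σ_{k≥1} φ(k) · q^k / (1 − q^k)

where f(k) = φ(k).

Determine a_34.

q^34  k|34↦φ(k): 34:16 17:16 2:1 1:1  a_34=34

a_34 = 34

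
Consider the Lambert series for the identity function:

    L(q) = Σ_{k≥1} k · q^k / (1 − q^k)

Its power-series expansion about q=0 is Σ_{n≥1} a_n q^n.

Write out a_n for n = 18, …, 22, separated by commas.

39, 20, 42, 32, 36

d|18:{18,9,6,3,2,1}  Σf=18+9+6+3+2+1=39
d|19:{19,1}  Σf=19+1=20
d|20:{20,10,5,4,2,1}  Σf=20+10+5+4+2+1=42
d|21:{21,7,3,1}  Σf=21+7+3+1=32
q^22  k|22↦f(k): 22:22 11:11 2:2 1:1  a_22=36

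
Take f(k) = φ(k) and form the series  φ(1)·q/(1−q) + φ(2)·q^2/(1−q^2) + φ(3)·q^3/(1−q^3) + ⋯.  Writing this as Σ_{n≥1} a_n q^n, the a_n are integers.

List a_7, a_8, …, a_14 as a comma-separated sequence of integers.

d|7:{1,7}  Σφ=1+6=7
q^8  k|8↦φ(k): 8:4 4:2 2:1 1:1  a_8=8
q^9  k|9↦φ(k): 9:6 3:2 1:1  a_9=9
q^10  k|10↦φ(k): 1:1 2:1 5:4 10:4  a_10=10
n=11: 1·11 11·1  φ→[1+10]=11
[q^12] φ(12)=4,φ(6)=2,φ(4)=2,φ(3)=2,φ(2)=1,φ(1)=1 ⇒ 12
[q^13] φ(1)=1,φ(13)=12 ⇒ 13
d|14:{1,2,7,14}  Σφ=1+1+6+6=14

7, 8, 9, 10, 11, 12, 13, 14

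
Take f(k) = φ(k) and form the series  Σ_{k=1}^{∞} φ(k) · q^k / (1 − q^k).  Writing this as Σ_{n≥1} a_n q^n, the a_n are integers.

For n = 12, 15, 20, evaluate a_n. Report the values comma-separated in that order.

n=12: 12·1 6·2 4·3 3·4 2·6 1·12  φ→[4+2+2+2+1+1]=12
d|15:{1,3,5,15}  Σφ=1+2+4+8=15
d|20:{20,10,5,4,2,1}  Σφ=8+4+4+2+1+1=20

12, 15, 20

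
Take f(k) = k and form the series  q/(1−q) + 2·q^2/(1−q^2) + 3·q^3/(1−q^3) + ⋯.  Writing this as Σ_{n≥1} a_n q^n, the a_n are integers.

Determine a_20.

a_20 = 42

[q^20] f(1)=1,f(2)=2,f(4)=4,f(5)=5,f(10)=10,f(20)=20 ⇒ 42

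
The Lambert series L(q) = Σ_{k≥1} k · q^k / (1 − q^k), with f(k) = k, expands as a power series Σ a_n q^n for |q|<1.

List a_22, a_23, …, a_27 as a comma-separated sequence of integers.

[q^22] f(1)=1,f(2)=2,f(11)=11,f(22)=22 ⇒ 36
n=23: 1·23 23·1  f→[1+23]=24
q^24  k|24↦f(k): 1:1 2:2 3:3 4:4 6:6 8:8 12:12 24:24  a_24=60
[q^25] f(1)=1,f(5)=5,f(25)=25 ⇒ 31
d|26:{26,13,2,1}  Σf=26+13+2+1=42
d|27:{1,3,9,27}  Σf=1+3+9+27=40

36, 24, 60, 31, 42, 40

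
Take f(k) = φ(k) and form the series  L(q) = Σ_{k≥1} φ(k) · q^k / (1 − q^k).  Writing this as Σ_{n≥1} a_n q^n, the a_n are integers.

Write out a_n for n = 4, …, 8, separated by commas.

n=4: 4·1 2·2 1·4  φ→[2+1+1]=4
d|5:{5,1}  Σφ=4+1=5
q^6  k|6↦φ(k): 6:2 3:2 2:1 1:1  a_6=6
q^7  k|7↦φ(k): 1:1 7:6  a_7=7
d|8:{1,2,4,8}  Σφ=1+1+2+4=8

4, 5, 6, 7, 8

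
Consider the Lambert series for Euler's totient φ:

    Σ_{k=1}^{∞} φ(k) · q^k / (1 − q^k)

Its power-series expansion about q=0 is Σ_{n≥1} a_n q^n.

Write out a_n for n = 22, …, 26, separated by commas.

q^22  k|22↦φ(k): 22:10 11:10 2:1 1:1  a_22=22
q^23  k|23↦φ(k): 1:1 23:22  a_23=23
[q^24] φ(1)=1,φ(2)=1,φ(3)=2,φ(4)=2,φ(6)=2,φ(8)=4,φ(12)=4,φ(24)=8 ⇒ 24
[q^25] φ(1)=1,φ(5)=4,φ(25)=20 ⇒ 25
[q^26] φ(1)=1,φ(2)=1,φ(13)=12,φ(26)=12 ⇒ 26

22, 23, 24, 25, 26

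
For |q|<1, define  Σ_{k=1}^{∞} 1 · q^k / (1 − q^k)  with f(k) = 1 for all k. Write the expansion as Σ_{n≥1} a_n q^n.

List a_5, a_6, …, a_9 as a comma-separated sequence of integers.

n=5: 1·5 5·1  f→[1+1]=2
q^6  k|6↦f(k): 6:1 3:1 2:1 1:1  a_6=4
n=7: 7·1 1·7  f→[1+1]=2
n=8: 1·8 2·4 4·2 8·1  f→[1+1+1+1]=4
q^9  k|9↦f(k): 1:1 3:1 9:1  a_9=3

2, 4, 2, 4, 3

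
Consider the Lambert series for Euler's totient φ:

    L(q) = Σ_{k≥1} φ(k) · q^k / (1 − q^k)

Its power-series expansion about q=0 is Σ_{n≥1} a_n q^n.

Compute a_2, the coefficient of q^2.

n=2: 1·2 2·1  φ→[1+1]=2

a_2 = 2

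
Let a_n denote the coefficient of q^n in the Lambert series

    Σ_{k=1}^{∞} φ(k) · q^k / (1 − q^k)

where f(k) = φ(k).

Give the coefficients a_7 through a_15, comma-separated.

q^7  k|7↦φ(k): 7:6 1:1  a_7=7
n=8: 1·8 2·4 4·2 8·1  φ→[1+1+2+4]=8
q^9  k|9↦φ(k): 1:1 3:2 9:6  a_9=9
[q^10] φ(10)=4,φ(5)=4,φ(2)=1,φ(1)=1 ⇒ 10
q^11  k|11↦φ(k): 11:10 1:1  a_11=11
d|12:{1,2,3,4,6,12}  Σφ=1+1+2+2+2+4=12
q^13  k|13↦φ(k): 1:1 13:12  a_13=13
[q^14] φ(14)=6,φ(7)=6,φ(2)=1,φ(1)=1 ⇒ 14
[q^15] φ(1)=1,φ(3)=2,φ(5)=4,φ(15)=8 ⇒ 15

7, 8, 9, 10, 11, 12, 13, 14, 15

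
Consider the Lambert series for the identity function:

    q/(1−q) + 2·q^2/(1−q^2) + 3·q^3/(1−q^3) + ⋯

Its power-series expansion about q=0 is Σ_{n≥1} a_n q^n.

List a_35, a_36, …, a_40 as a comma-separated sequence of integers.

[q^35] f(35)=35,f(7)=7,f(5)=5,f(1)=1 ⇒ 48
q^36  k|36↦f(k): 36:36 18:18 12:12 9:9 6:6 4:4 3:3 2:2 1:1  a_36=91
n=37: 37·1 1·37  f→[37+1]=38
d|38:{1,2,19,38}  Σf=1+2+19+38=60
q^39  k|39↦f(k): 1:1 3:3 13:13 39:39  a_39=56
d|40:{40,20,10,8,5,4,2,1}  Σf=40+20+10+8+5+4+2+1=90

48, 91, 38, 60, 56, 90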